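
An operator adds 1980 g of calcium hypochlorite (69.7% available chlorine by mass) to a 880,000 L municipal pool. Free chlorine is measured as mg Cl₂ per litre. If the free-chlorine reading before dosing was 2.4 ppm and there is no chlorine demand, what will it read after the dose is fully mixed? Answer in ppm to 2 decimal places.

Available chlorine delivered: 1980 g × 0.697 = 1380 g as Cl₂.
Concentration rise: 1380 g / 880,000 L = 1.568 mg/L = 1.57 ppm.
Final FC: 2.4 + 1.57 = 3.97 ppm.

3.97 ppm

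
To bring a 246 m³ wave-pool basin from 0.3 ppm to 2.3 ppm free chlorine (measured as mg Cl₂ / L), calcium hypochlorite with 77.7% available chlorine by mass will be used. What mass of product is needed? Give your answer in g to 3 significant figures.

633 g

Volume: 246 m³ = 246,000 L.
Chlorine deficit: 2.3 − 0.3 = 2 ppm = 2 mg/L as Cl₂.
Cl₂ equivalent needed: 2 mg/L × 246,000 L = 492,000 mg = 492 g.
Product at 77.7% available chlorine: 492 / 0.777 = 633.2 g.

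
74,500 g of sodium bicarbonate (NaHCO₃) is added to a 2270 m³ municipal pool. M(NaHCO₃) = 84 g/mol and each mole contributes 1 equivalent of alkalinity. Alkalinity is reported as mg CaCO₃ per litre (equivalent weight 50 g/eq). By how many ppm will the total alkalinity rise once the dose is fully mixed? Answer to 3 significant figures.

19.5 ppm

Volume: 2270 m³ = 2,270,000 L.
Moles of NaHCO₃: 74,500 g ÷ 84 g/mol = 886.9 mol → 886.9 eq of alkalinity.
As CaCO₃: 886.9 eq × 50 g/eq = 44,350 g.
Rise: 44,350 g / 2,270,000 L × 1000 = 19.54 mg/L.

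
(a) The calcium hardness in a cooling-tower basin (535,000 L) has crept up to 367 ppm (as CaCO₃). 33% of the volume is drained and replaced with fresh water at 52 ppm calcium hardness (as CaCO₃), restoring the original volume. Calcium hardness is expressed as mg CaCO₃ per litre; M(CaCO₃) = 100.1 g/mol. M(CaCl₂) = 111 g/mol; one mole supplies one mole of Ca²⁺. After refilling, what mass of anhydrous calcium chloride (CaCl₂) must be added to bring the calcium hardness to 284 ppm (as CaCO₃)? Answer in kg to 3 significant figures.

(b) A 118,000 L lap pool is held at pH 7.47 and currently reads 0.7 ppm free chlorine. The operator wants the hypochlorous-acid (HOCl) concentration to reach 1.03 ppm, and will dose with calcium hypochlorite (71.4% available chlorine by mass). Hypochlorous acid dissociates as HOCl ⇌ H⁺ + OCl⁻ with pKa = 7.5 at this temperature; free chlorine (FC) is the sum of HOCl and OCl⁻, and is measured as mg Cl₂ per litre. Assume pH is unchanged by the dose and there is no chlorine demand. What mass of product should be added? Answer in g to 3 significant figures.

(a) After draining 33% and refilling: 367 × 0.67 + 52 × 0.33 = 263.05 ppm.
(a) Deficit to target: 284 − 263.05 = 20.95 mg/L.
(a) As CaCO₃: 20.95 mg/L × 535,000 L = 11,210 g; ÷ 100.1 = 112 mol Ca²⁺.
(a) Mass: 112 × 111 = 12,430 g.

(b) [OCl⁻]/[HOCl] = 10^(pH − pKa) = 10^(7.47 − 7.5) = 0.9333; fraction as HOCl = 1/(1 + 0.9333) = 0.5173.
(b) Free chlorine required for 1.03 ppm HOCl: 1.03 / 0.5173 = 1.991 ppm.
(b) FC to add: 1.991 − 0.7 = 1.291 mg/L as Cl₂.
(b) Cl₂ equivalent: 1.291 mg/L × 118,000 L = 152.4 g.
(b) Product at 71.4% available Cl: 152.4 / 0.714 = 213.4 g.

(a) 12.4 kg; (b) 213 g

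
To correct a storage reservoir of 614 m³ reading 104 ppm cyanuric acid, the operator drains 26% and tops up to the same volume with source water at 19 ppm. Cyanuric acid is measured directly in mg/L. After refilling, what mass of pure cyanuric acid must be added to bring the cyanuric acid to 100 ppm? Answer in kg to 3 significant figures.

11.1 kg

Volume: 614 m³ = 614,000 L.
After draining 26% and refilling: 104 × 0.74 + 19 × 0.26 = 81.9 ppm.
Deficit to target: 100 − 81.9 = 18.1 mg/L.
Mass: 18.1 mg/L × 614,000 L = 11,110 g cyanuric acid.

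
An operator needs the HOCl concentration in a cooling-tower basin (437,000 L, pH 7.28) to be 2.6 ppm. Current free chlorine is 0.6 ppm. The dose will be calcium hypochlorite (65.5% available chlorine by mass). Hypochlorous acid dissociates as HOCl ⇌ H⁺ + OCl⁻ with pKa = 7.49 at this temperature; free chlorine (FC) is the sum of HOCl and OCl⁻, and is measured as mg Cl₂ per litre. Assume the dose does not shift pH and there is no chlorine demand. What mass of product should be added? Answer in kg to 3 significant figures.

[OCl⁻]/[HOCl] = 10^(pH − pKa) = 10^(7.28 − 7.49) = 0.6166; fraction as HOCl = 1/(1 + 0.6166) = 0.6186.
Free chlorine required for 2.6 ppm HOCl: 2.6 / 0.6186 = 4.203 ppm.
FC to add: 4.203 − 0.6 = 3.603 mg/L as Cl₂.
Cl₂ equivalent: 3.603 mg/L × 437,000 L = 1575 g.
Product at 65.5% available Cl: 1575 / 0.655 = 2404 g.

2.40 kg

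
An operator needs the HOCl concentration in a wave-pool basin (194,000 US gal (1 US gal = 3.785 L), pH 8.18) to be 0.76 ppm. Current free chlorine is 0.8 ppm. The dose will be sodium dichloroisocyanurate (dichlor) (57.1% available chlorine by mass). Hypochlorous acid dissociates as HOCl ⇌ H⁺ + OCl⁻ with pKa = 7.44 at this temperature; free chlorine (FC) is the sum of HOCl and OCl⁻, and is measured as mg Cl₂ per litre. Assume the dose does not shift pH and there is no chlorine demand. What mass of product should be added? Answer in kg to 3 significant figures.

Volume: 194,000 US gal × 3.785 L/gal = 734,290 L.
[OCl⁻]/[HOCl] = 10^(pH − pKa) = 10^(8.18 − 7.44) = 5.495; fraction as HOCl = 1/(1 + 5.495) = 0.154.
Free chlorine required for 0.76 ppm HOCl: 0.76 / 0.154 = 4.937 ppm.
FC to add: 4.937 − 0.8 = 4.137 mg/L as Cl₂.
Cl₂ equivalent: 4.137 mg/L × 734,290 L = 3037 g.
Product at 57.1% available Cl: 3037 / 0.571 = 5319 g.

5.32 kg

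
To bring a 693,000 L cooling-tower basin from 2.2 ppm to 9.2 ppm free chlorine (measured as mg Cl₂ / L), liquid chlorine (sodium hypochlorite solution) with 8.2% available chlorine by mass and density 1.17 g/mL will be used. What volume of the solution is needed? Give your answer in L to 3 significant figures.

50.6 L

Chlorine deficit: 9.2 − 2.2 = 7 ppm = 7 mg/L as Cl₂.
Cl₂ equivalent needed: 7 mg/L × 693,000 L = 4,851,000 mg = 4851 g.
Product at 8.2% available chlorine: 4851 / 0.082 = 59,160 g.
Volume at density 1.17 g/mL: 59,160 g ÷ 1.17 g/mL = 50,560 mL.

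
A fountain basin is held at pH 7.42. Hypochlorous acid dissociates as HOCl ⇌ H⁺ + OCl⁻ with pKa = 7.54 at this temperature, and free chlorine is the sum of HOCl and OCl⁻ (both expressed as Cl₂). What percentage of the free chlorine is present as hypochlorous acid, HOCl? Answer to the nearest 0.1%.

[OCl⁻]/[HOCl] = 10^(pH − pKa) = 10^(7.42 − 7.54) = 10^-0.12 = 0.7586.
Fraction as HOCl = 1 / (1 + 0.7586) = 0.5686.

56.9%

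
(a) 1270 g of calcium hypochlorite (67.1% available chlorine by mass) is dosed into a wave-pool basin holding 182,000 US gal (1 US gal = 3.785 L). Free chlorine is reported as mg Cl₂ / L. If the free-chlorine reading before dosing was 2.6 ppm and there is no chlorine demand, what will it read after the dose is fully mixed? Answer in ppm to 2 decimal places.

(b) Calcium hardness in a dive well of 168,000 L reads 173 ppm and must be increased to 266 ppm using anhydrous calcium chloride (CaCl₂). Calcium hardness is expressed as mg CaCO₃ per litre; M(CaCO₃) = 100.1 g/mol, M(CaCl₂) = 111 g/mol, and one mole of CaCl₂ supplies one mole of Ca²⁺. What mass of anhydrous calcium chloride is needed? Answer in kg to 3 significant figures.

(a) Volume: 182,000 US gal × 3.785 L/gal = 688,870 L.
(a) Available chlorine delivered: 1270 g × 0.671 = 852.2 g as Cl₂.
(a) Concentration rise: 852.2 g / 688,870 L = 1.237 mg/L = 1.24 ppm.
(a) Final FC: 2.6 + 1.24 = 3.84 ppm.

(b) Hardness to add: (266 − 173) = 93 mg/L as CaCO₃ × 168,000 L = 15,620 g as CaCO₃.
(b) Moles of Ca²⁺ (1 mol Ca²⁺ ≡ 1 mol CaCO₃): 15,620 / 100.1 g/mol = 156.1 mol.
(b) Mass of CaCl₂: 156.1 × 111 = 17,330 g.

(a) 3.84 ppm; (b) 17.3 kg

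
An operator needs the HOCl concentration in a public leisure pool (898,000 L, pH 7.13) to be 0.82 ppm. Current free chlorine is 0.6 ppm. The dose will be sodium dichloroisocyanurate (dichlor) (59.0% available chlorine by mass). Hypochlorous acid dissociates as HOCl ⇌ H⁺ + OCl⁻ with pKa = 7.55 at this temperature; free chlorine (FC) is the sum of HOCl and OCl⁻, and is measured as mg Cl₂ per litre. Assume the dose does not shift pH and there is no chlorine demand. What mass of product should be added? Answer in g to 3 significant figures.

809 g

[OCl⁻]/[HOCl] = 10^(pH − pKa) = 10^(7.13 − 7.55) = 0.3802; fraction as HOCl = 1/(1 + 0.3802) = 0.7245.
Free chlorine required for 0.82 ppm HOCl: 0.82 / 0.7245 = 1.132 ppm.
FC to add: 1.132 − 0.6 = 0.5318 mg/L as Cl₂.
Cl₂ equivalent: 0.5318 mg/L × 898,000 L = 477.5 g.
Product at 59.0% available Cl: 477.5 / 0.59 = 809.3 g.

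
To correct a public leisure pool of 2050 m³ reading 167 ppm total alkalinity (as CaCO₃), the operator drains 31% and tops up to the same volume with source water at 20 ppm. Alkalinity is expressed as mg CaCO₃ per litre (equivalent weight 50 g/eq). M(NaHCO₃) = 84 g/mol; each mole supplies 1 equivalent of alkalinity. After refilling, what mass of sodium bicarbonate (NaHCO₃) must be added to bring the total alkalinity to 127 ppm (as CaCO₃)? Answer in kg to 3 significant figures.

19.2 kg

Volume: 2050 m³ = 2,050,000 L.
After draining 31% and refilling: 167 × 0.69 + 20 × 0.31 = 121.43 ppm.
Deficit to target: 127 − 121.43 = 5.57 mg/L.
As CaCO₃: 5.57 mg/L × 2,050,000 L = 11,420 g; ÷ 50 g/eq ÷ 1 = 228.4 mol NaHCO₃.
Mass: 228.4 × 84 = 19,180 g.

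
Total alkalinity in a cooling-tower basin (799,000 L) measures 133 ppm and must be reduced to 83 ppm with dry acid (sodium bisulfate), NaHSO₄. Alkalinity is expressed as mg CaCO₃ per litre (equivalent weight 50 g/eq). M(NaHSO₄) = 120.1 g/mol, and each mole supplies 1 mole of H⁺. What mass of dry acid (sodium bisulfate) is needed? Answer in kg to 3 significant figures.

Alkalinity to neutralize: (133 − 83) = 50 mg/L as CaCO₃ × 799,000 L = 39,950 g as CaCO₃.
Equivalents of H⁺ required: 39,950 ÷ 50 g/eq = 799 eq = 799 mol NaHSO₄.
Mass of NaHSO₄: 799 × 120.1 = 95,960 g.

96.0 kg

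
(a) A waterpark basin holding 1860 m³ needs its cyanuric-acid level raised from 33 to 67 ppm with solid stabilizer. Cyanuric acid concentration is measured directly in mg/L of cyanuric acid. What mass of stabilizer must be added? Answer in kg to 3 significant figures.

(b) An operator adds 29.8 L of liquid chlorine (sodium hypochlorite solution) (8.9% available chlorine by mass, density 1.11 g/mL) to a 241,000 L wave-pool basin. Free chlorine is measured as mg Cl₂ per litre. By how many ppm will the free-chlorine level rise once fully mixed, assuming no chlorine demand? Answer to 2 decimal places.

(a) 63.2 kg; (b) 12.22 ppm

(a) Volume: 1860 m³ = 1,860,000 L.
(a) CYA to add: (67 − 33) = 34 mg/L × 1,860,000 L = 63,240 g cyanuric acid.

(b) Mass of solution: 29.8 L × 1000 mL/L × 1.11 g/mL = 33,080 g.
(b) Available chlorine delivered: 33,080 g × 0.089 = 2944 g as Cl₂.
(b) Concentration rise: 2944 g / 241,000 L = 12.22 mg/L = 12.22 ppm.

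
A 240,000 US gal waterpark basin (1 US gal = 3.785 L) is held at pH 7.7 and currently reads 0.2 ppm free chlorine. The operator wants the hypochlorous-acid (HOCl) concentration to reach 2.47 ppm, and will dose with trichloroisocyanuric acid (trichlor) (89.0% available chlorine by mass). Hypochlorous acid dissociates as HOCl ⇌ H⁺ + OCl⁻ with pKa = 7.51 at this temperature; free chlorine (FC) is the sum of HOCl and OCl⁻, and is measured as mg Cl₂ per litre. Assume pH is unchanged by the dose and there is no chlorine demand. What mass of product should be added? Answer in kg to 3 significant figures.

6.22 kg

Volume: 240,000 US gal × 3.785 L/gal = 908,400 L.
[OCl⁻]/[HOCl] = 10^(pH − pKa) = 10^(7.7 − 7.51) = 1.549; fraction as HOCl = 1/(1 + 1.549) = 0.3923.
Free chlorine required for 2.47 ppm HOCl: 2.47 / 0.3923 = 6.296 ppm.
FC to add: 6.296 − 0.2 = 6.096 mg/L as Cl₂.
Cl₂ equivalent: 6.096 mg/L × 908,400 L = 5537 g.
Product at 89.0% available Cl: 5537 / 0.89 = 6222 g.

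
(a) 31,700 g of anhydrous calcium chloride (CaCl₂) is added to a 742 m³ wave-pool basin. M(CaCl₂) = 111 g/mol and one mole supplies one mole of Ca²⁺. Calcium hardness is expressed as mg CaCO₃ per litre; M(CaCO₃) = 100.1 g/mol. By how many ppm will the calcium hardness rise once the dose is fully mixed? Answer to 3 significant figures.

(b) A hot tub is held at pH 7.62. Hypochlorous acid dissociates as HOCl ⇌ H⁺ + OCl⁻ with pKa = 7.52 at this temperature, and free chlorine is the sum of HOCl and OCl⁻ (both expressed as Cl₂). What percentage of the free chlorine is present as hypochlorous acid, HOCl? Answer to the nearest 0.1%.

(a) Volume: 742 m³ = 742,000 L.
(a) Moles of Ca²⁺: 31,700 g ÷ 111 g/mol = 285.6 mol.
(a) As CaCO₃: 285.6 mol × 100.1 g/mol = 28,590 g.
(a) Rise: 28,590 g / 742,000 L × 1000 = 38.53 mg/L.

(b) [OCl⁻]/[HOCl] = 10^(pH − pKa) = 10^(7.62 − 7.52) = 10^0.10 = 1.259.
(b) Fraction as HOCl = 1 / (1 + 1.259) = 0.4427.

(a) 38.5 ppm; (b) 44.3%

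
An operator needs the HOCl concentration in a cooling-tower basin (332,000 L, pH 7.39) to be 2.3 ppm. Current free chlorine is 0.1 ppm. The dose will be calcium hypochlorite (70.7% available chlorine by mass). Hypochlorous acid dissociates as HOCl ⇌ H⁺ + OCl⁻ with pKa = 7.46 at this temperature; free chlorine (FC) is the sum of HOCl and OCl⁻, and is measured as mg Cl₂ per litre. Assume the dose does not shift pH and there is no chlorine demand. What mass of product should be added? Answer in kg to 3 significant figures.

1.95 kg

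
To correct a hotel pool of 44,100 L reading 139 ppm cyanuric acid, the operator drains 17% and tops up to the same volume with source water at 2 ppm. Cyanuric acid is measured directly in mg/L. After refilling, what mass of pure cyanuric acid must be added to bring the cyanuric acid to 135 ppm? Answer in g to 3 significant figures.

After draining 17% and refilling: 139 × 0.83 + 2 × 0.17 = 115.71 ppm.
Deficit to target: 135 − 115.71 = 19.29 mg/L.
Mass: 19.29 mg/L × 44,100 L = 850.7 g cyanuric acid.

851 g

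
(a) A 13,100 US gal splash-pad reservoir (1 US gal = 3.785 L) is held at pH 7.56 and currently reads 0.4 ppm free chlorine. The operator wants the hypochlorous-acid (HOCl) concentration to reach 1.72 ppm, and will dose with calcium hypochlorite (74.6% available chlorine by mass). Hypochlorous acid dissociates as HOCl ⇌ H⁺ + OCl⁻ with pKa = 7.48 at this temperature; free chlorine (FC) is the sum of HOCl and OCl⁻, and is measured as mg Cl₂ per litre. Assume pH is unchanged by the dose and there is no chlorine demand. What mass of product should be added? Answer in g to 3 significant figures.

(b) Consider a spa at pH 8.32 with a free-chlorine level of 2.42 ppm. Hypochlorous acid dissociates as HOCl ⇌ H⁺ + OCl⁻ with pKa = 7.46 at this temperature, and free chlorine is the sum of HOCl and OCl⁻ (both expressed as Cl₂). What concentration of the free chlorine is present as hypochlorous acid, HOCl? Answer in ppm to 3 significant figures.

(a) Volume: 13,100 US gal × 3.785 L/gal = 49,584 L.
(a) [OCl⁻]/[HOCl] = 10^(pH − pKa) = 10^(7.56 − 7.48) = 1.202; fraction as HOCl = 1/(1 + 1.202) = 0.4541.
(a) Free chlorine required for 1.72 ppm HOCl: 1.72 / 0.4541 = 3.788 ppm.
(a) FC to add: 3.788 − 0.4 = 3.388 mg/L as Cl₂.
(a) Cl₂ equivalent: 3.388 mg/L × 49,584 L = 168 g.
(a) Product at 74.6% available Cl: 168 / 0.746 = 225.2 g.

(b) [OCl⁻]/[HOCl] = 10^(pH − pKa) = 10^(8.32 − 7.46) = 10^0.86 = 7.244.
(b) Fraction as HOCl = 1 / (1 + 7.244) = 0.1213.
(b) HOCl = 0.1213 × 2.42 ppm = 0.2935 ppm.

(a) 225 g; (b) 0.294 ppm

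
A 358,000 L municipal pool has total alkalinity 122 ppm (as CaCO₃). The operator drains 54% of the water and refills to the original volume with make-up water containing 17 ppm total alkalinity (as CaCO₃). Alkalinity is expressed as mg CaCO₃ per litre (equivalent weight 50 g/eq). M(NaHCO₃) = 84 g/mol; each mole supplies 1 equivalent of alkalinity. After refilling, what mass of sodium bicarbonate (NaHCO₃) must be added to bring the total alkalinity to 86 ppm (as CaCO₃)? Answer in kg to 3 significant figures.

12.4 kg

After draining 54% and refilling: 122 × 0.46 + 17 × 0.54 = 65.3 ppm.
Deficit to target: 86 − 65.3 = 20.7 mg/L.
As CaCO₃: 20.7 mg/L × 358,000 L = 7411 g; ÷ 50 g/eq ÷ 1 = 148.2 mol NaHCO₃.
Mass: 148.2 × 84 = 12,450 g.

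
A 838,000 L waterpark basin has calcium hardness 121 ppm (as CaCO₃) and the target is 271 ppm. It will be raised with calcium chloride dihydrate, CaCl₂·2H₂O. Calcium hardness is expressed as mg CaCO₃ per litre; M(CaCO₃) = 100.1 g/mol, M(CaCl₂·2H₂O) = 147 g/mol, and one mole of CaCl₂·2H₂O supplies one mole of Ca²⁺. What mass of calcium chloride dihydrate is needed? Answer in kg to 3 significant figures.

Hardness to add: (271 − 121) = 150 mg/L as CaCO₃ × 838,000 L = 125,700 g as CaCO₃.
Moles of Ca²⁺ (1 mol Ca²⁺ ≡ 1 mol CaCO₃): 125,700 / 100.1 g/mol = 1256 mol.
Mass of CaCl₂·2H₂O: 1256 × 147 = 184,600 g.

185 kg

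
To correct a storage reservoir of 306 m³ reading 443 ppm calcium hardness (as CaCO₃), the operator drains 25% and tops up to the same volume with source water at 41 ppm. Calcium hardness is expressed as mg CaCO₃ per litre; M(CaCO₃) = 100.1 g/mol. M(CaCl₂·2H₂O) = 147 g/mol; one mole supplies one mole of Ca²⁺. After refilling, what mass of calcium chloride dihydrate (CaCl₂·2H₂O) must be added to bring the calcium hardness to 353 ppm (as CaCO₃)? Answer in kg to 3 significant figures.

Volume: 306 m³ = 306,000 L.
After draining 25% and refilling: 443 × 0.75 + 41 × 0.25 = 342.5 ppm.
Deficit to target: 353 − 342.5 = 10.5 mg/L.
As CaCO₃: 10.5 mg/L × 306,000 L = 3213 g; ÷ 100.1 = 32.1 mol Ca²⁺.
Mass: 32.1 × 147 = 4718 g.

4.72 kg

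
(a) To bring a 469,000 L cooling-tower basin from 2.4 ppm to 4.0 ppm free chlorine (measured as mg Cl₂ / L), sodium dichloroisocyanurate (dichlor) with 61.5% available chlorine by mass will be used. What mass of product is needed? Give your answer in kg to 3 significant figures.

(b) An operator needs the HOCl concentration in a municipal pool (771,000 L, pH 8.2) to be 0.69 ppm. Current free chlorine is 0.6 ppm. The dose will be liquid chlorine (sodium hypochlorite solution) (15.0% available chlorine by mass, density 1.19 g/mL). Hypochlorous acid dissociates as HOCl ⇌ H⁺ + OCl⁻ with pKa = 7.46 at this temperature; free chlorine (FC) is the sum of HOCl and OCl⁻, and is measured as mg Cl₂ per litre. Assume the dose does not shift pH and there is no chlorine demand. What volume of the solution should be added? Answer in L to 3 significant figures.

(a) Chlorine deficit: 4.0 − 2.4 = 1.6 ppm = 1.6 mg/L as Cl₂.
(a) Cl₂ equivalent needed: 1.6 mg/L × 469,000 L = 750,400 mg = 750.4 g.
(a) Product at 61.5% available chlorine: 750.4 / 0.615 = 1220 g.

(b) [OCl⁻]/[HOCl] = 10^(pH − pKa) = 10^(8.2 − 7.46) = 5.495; fraction as HOCl = 1/(1 + 5.495) = 0.154.
(b) Free chlorine required for 0.69 ppm HOCl: 0.69 / 0.154 = 4.482 ppm.
(b) FC to add: 4.482 − 0.6 = 3.882 mg/L as Cl₂.
(b) Cl₂ equivalent: 3.882 mg/L × 771,000 L = 2993 g.
(b) Product at 15.0% available Cl: 2993 / 0.15 = 19,950 g.
(b) Volume: 19,950 g ÷ 1.19 g/mL = 16,770 mL.

(a) 1.22 kg; (b) 16.8 L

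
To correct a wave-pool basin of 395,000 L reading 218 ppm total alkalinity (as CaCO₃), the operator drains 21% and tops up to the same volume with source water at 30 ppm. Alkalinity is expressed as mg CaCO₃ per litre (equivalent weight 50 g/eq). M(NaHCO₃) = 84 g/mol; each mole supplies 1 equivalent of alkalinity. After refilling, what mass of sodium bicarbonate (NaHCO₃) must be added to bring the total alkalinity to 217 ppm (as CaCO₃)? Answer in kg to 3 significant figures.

25.5 kg

After draining 21% and refilling: 218 × 0.79 + 30 × 0.21 = 178.52 ppm.
Deficit to target: 217 − 178.52 = 38.48 mg/L.
As CaCO₃: 38.48 mg/L × 395,000 L = 15,200 g; ÷ 50 g/eq ÷ 1 = 304 mol NaHCO₃.
Mass: 304 × 84 = 25,540 g.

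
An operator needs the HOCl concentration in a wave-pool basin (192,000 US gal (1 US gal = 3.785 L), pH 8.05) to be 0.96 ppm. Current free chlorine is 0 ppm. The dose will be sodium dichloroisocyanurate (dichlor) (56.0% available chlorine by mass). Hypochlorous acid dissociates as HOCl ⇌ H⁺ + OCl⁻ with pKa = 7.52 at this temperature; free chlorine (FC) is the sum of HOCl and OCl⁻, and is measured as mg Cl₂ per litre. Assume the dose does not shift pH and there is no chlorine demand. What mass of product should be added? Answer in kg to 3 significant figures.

5.47 kg

Volume: 192,000 US gal × 3.785 L/gal = 726,720 L.
[OCl⁻]/[HOCl] = 10^(pH − pKa) = 10^(8.05 − 7.52) = 3.388; fraction as HOCl = 1/(1 + 3.388) = 0.2279.
Free chlorine required for 0.96 ppm HOCl: 0.96 / 0.2279 = 4.213 ppm.
FC to add: 4.213 − 0 = 4.213 mg/L as Cl₂.
Cl₂ equivalent: 4.213 mg/L × 726,720 L = 3062 g.
Product at 56.0% available Cl: 3062 / 0.56 = 5467 g.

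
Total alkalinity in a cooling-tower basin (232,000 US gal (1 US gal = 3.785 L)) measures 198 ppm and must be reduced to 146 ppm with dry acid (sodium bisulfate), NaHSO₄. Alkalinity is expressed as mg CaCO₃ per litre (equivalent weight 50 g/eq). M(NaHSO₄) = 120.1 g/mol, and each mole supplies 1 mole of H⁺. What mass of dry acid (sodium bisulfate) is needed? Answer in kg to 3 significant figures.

110 kg

Volume: 232,000 US gal × 3.785 L/gal = 878,120 L.
Alkalinity to neutralize: (198 − 146) = 52 mg/L as CaCO₃ × 878,120 L = 45,660 g as CaCO₃.
Equivalents of H⁺ required: 45,660 ÷ 50 g/eq = 913.2 eq = 913.2 mol NaHSO₄.
Mass of NaHSO₄: 913.2 × 120.1 = 109,700 g.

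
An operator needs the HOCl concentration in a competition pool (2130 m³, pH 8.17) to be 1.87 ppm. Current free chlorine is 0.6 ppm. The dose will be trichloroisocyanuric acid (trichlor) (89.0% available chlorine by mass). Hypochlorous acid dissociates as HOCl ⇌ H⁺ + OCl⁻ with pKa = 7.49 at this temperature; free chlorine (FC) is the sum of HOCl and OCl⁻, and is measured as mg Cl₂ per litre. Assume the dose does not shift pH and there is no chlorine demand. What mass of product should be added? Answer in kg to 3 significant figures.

24.5 kg

Volume: 2130 m³ = 2,130,000 L.
[OCl⁻]/[HOCl] = 10^(pH − pKa) = 10^(8.17 − 7.49) = 4.786; fraction as HOCl = 1/(1 + 4.786) = 0.1728.
Free chlorine required for 1.87 ppm HOCl: 1.87 / 0.1728 = 10.82 ppm.
FC to add: 10.82 − 0.6 = 10.22 mg/L as Cl₂.
Cl₂ equivalent: 10.22 mg/L × 2,130,000 L = 21,770 g.
Product at 89.0% available Cl: 21,770 / 0.89 = 24,460 g.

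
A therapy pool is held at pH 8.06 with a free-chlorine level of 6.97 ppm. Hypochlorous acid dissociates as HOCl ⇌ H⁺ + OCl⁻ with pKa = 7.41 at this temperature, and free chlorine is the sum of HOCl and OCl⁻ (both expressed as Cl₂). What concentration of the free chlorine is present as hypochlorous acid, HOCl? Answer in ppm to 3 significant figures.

1.27 ppm

[OCl⁻]/[HOCl] = 10^(pH − pKa) = 10^(8.06 − 7.41) = 10^0.65 = 4.467.
Fraction as HOCl = 1 / (1 + 4.467) = 0.1829.
HOCl = 0.1829 × 6.97 ppm = 1.275 ppm.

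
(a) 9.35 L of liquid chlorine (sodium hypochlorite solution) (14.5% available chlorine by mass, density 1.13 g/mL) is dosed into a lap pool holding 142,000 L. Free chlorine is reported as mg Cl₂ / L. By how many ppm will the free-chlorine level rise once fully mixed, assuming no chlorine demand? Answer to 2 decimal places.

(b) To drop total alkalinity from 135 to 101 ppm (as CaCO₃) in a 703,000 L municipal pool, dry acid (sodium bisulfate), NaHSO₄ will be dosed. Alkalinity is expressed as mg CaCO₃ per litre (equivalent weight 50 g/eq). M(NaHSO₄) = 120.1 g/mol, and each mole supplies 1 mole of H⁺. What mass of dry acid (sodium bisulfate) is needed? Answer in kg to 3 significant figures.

(a) 10.79 ppm; (b) 57.4 kg

(a) Mass of solution: 9.35 L × 1000 mL/L × 1.13 g/mL = 10,570 g.
(a) Available chlorine delivered: 10,570 g × 0.145 = 1532 g as Cl₂.
(a) Concentration rise: 1532 g / 142,000 L = 10.79 mg/L = 10.79 ppm.

(b) Alkalinity to neutralize: (135 − 101) = 34 mg/L as CaCO₃ × 703,000 L = 23,900 g as CaCO₃.
(b) Equivalents of H⁺ required: 23,900 ÷ 50 g/eq = 478 eq = 478 mol NaHSO₄.
(b) Mass of NaHSO₄: 478 × 120.1 = 57,410 g.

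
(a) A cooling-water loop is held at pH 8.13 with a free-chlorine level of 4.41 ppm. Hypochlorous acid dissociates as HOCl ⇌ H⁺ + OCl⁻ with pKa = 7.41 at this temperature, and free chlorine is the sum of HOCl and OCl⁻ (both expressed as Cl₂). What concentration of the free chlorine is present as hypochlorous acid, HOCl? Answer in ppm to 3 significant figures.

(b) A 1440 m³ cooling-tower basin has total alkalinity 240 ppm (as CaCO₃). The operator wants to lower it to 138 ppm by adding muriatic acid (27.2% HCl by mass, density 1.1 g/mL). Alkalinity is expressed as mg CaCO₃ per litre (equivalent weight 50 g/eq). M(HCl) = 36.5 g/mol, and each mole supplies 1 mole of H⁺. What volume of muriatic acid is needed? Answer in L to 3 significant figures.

(a) [OCl⁻]/[HOCl] = 10^(pH − pKa) = 10^(8.13 − 7.41) = 10^0.72 = 5.248.
(a) Fraction as HOCl = 1 / (1 + 5.248) = 0.16.
(a) HOCl = 0.16 × 4.41 ppm = 0.7058 ppm.

(b) Volume: 1440 m³ = 1,440,000 L.
(b) Alkalinity to neutralize: (240 − 138) = 102 mg/L as CaCO₃ × 1,440,000 L = 146,900 g as CaCO₃.
(b) Equivalents of H⁺ required: 146,900 ÷ 50 g/eq = 2938 eq = 2938 mol HCl.
(b) Mass of HCl: 2938 × 36.5 = 107,200 g.
(b) Mass of 27.2% solution: 107,200 / 0.272 = 394,200 g.
(b) Volume: 394,200 g ÷ 1.1 g/mL = 358,400 mL.

(a) 0.706 ppm; (b) 358 L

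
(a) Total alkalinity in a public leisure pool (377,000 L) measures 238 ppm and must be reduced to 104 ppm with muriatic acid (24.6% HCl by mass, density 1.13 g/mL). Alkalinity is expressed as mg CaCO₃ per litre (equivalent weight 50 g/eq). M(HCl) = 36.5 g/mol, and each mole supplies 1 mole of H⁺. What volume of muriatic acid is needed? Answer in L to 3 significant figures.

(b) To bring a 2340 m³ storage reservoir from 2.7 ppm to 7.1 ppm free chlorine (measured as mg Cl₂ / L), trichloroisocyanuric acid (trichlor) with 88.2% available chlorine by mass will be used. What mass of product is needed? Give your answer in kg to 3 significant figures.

(a) Alkalinity to neutralize: (238 − 104) = 134 mg/L as CaCO₃ × 377,000 L = 50,520 g as CaCO₃.
(a) Equivalents of H⁺ required: 50,520 ÷ 50 g/eq = 1010 eq = 1010 mol HCl.
(a) Mass of HCl: 1010 × 36.5 = 36,880 g.
(a) Mass of 24.6% solution: 36,880 / 0.246 = 149,900 g.
(a) Volume: 149,900 g ÷ 1.13 g/mL = 132,700 mL.

(b) Volume: 2340 m³ = 2,340,000 L.
(b) Chlorine deficit: 7.1 − 2.7 = 4.4 ppm = 4.4 mg/L as Cl₂.
(b) Cl₂ equivalent needed: 4.4 mg/L × 2,340,000 L = 10,300,000 mg = 10,300 g.
(b) Product at 88.2% available chlorine: 10,300 / 0.882 = 11,670 g.

(a) 133 L; (b) 11.7 kg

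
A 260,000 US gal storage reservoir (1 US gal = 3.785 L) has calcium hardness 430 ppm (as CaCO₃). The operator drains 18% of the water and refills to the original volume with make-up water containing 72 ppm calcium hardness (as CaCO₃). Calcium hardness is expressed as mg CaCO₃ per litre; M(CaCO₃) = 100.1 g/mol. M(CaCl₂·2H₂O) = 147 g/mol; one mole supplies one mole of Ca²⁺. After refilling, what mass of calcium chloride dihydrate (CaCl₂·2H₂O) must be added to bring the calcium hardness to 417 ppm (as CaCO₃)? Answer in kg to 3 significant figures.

Volume: 260,000 US gal × 3.785 L/gal = 984,100 L.
After draining 18% and refilling: 430 × 0.82 + 72 × 0.18 = 365.56 ppm.
Deficit to target: 417 − 365.56 = 51.44 mg/L.
As CaCO₃: 51.44 mg/L × 984,100 L = 50,620 g; ÷ 100.1 = 505.7 mol Ca²⁺.
Mass: 505.7 × 147 = 74,340 g.

74.3 kg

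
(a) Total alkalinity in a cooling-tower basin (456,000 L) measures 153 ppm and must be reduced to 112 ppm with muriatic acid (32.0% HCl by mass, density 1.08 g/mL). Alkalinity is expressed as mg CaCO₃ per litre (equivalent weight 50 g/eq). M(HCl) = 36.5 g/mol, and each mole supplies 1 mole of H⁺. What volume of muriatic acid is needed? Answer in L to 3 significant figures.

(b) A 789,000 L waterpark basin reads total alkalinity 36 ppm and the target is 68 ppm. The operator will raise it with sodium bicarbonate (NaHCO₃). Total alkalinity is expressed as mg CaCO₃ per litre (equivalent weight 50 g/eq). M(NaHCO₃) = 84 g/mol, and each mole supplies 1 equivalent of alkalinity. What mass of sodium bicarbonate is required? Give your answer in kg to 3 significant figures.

(a) 39.5 L; (b) 42.4 kg

(a) Alkalinity to neutralize: (153 − 112) = 41 mg/L as CaCO₃ × 456,000 L = 18,700 g as CaCO₃.
(a) Equivalents of H⁺ required: 18,700 ÷ 50 g/eq = 373.9 eq = 373.9 mol HCl.
(a) Mass of HCl: 373.9 × 36.5 = 13,650 g.
(a) Mass of 32.0% solution: 13,650 / 0.32 = 42,650 g.
(a) Volume: 42,650 g ÷ 1.08 g/mL = 39,490 mL.

(b) Alkalinity to add: (68 − 36) = 32 mg/L as CaCO₃ × 789,000 L = 25,250 g as CaCO₃.
(b) Equivalents: 25,250 g ÷ 50 g/eq = 505 eq.
(b) NaHCO₃ supplies 1 eq per mole → 505 mol.
(b) Mass: 505 mol × 84 g/mol = 42,420 g.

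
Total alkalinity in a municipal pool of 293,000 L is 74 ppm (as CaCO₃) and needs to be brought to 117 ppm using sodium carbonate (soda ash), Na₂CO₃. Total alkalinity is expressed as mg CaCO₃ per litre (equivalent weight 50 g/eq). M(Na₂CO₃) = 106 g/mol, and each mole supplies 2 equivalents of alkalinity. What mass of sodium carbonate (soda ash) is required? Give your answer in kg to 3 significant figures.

13.4 kg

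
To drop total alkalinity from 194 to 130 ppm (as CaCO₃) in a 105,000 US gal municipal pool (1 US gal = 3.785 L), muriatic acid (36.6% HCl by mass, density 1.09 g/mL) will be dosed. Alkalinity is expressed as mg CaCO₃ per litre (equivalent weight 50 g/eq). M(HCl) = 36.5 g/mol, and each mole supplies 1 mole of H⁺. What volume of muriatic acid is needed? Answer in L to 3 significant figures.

Volume: 105,000 US gal × 3.785 L/gal = 397,425 L.
Alkalinity to neutralize: (194 − 130) = 64 mg/L as CaCO₃ × 397,425 L = 25,440 g as CaCO₃.
Equivalents of H⁺ required: 25,440 ÷ 50 g/eq = 508.7 eq = 508.7 mol HCl.
Mass of HCl: 508.7 × 36.5 = 18,570 g.
Mass of 36.6% solution: 18,570 / 0.366 = 50,730 g.
Volume: 50,730 g ÷ 1.09 g/mL = 46,540 mL.

46.5 L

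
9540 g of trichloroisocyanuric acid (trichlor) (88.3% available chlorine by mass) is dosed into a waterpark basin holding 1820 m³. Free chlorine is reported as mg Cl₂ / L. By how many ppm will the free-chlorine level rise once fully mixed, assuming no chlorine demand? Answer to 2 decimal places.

4.63 ppm

Volume: 1820 m³ = 1,820,000 L.
Available chlorine delivered: 9540 g × 0.883 = 8424 g as Cl₂.
Concentration rise: 8424 g / 1,820,000 L = 4.628 mg/L = 4.63 ppm.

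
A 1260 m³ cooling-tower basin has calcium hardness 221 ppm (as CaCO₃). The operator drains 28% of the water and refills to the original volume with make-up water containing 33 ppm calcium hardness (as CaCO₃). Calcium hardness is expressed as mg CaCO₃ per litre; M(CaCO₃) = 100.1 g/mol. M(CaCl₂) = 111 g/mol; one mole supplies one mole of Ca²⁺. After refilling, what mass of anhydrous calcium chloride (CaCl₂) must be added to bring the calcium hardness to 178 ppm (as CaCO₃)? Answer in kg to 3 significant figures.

13.5 kg

Volume: 1260 m³ = 1,260,000 L.
After draining 28% and refilling: 221 × 0.72 + 33 × 0.28 = 168.36 ppm.
Deficit to target: 178 − 168.36 = 9.64 mg/L.
As CaCO₃: 9.64 mg/L × 1,260,000 L = 12,150 g; ÷ 100.1 = 121.3 mol Ca²⁺.
Mass: 121.3 × 111 = 13,470 g.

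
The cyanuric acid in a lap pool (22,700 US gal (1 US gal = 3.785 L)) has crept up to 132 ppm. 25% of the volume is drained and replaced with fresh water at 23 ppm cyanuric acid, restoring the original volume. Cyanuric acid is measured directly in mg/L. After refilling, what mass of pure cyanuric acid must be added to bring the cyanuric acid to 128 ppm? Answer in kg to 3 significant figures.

2.00 kg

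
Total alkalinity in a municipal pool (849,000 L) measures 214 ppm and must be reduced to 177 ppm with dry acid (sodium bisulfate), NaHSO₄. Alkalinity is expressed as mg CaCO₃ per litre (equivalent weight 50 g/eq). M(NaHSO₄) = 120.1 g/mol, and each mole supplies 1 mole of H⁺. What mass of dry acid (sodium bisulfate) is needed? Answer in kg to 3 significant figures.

Alkalinity to neutralize: (214 − 177) = 37 mg/L as CaCO₃ × 849,000 L = 31,410 g as CaCO₃.
Equivalents of H⁺ required: 31,410 ÷ 50 g/eq = 628.3 eq = 628.3 mol NaHSO₄.
Mass of NaHSO₄: 628.3 × 120.1 = 75,450 g.

75.5 kg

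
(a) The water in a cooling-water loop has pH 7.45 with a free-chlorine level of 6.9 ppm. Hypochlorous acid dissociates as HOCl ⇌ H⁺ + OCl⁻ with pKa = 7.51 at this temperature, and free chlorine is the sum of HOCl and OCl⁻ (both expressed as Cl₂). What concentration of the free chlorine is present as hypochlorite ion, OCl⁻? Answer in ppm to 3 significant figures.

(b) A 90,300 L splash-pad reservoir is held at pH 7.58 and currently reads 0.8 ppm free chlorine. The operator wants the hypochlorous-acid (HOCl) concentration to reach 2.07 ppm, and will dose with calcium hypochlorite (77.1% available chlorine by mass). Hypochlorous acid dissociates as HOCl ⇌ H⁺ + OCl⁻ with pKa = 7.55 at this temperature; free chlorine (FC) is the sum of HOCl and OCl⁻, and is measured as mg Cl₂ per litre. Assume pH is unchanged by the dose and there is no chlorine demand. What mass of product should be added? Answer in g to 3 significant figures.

(a) 3.21 ppm; (b) 409 g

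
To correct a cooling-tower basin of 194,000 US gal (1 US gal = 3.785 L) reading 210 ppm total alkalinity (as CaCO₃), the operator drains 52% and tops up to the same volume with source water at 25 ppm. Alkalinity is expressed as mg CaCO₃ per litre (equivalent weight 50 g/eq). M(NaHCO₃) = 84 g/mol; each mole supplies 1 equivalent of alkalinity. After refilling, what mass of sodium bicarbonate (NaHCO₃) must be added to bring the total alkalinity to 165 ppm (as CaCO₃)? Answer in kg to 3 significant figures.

63.2 kg

Volume: 194,000 US gal × 3.785 L/gal = 734,290 L.
After draining 52% and refilling: 210 × 0.48 + 25 × 0.52 = 113.8 ppm.
Deficit to target: 165 − 113.8 = 51.2 mg/L.
As CaCO₃: 51.2 mg/L × 734,290 L = 37,600 g; ÷ 50 g/eq ÷ 1 = 751.9 mol NaHCO₃.
Mass: 751.9 × 84 = 63,160 g.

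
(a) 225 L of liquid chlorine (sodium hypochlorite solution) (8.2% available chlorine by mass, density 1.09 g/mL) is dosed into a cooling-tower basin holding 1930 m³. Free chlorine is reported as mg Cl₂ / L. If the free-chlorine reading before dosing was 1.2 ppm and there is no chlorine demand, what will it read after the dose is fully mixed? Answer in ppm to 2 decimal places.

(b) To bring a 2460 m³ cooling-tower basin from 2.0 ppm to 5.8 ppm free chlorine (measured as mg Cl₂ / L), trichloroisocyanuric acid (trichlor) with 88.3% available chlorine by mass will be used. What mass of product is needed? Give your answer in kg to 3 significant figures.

(a) Volume: 1930 m³ = 1,930,000 L.
(a) Mass of solution: 225 L × 1000 mL/L × 1.09 g/mL = 245,300 g.
(a) Available chlorine delivered: 245,300 g × 0.082 = 20,110 g as Cl₂.
(a) Concentration rise: 20,110 g / 1,930,000 L = 10.42 mg/L = 10.42 ppm.
(a) Final FC: 1.2 + 10.42 = 11.62 ppm.

(b) Volume: 2460 m³ = 2,460,000 L.
(b) Chlorine deficit: 5.8 − 2.0 = 3.8 ppm = 3.8 mg/L as Cl₂.
(b) Cl₂ equivalent needed: 3.8 mg/L × 2,460,000 L = 9,348,000 mg = 9348 g.
(b) Product at 88.3% available chlorine: 9348 / 0.883 = 10,590 g.

(a) 11.62 ppm; (b) 10.6 kg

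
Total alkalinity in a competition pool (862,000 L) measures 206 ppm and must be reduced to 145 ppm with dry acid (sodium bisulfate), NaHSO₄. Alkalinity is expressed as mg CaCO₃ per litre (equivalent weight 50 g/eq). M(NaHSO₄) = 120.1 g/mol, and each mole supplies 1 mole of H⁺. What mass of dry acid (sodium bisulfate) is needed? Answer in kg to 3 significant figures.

126 kg

Alkalinity to neutralize: (206 − 145) = 61 mg/L as CaCO₃ × 862,000 L = 52,580 g as CaCO₃.
Equivalents of H⁺ required: 52,580 ÷ 50 g/eq = 1052 eq = 1052 mol NaHSO₄.
Mass of NaHSO₄: 1052 × 120.1 = 126,300 g.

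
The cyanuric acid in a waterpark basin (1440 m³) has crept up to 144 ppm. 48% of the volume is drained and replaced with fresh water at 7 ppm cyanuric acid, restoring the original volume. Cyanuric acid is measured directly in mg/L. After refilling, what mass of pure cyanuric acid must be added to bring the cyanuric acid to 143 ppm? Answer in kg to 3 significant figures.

93.3 kg

Volume: 1440 m³ = 1,440,000 L.
After draining 48% and refilling: 144 × 0.52 + 7 × 0.48 = 78.24 ppm.
Deficit to target: 143 − 78.24 = 64.76 mg/L.
Mass: 64.76 mg/L × 1,440,000 L = 93,250 g cyanuric acid.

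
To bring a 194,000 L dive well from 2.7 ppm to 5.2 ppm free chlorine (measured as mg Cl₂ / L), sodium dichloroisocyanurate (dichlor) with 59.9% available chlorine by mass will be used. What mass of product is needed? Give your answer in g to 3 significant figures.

810 g

Chlorine deficit: 5.2 − 2.7 = 2.5 ppm = 2.5 mg/L as Cl₂.
Cl₂ equivalent needed: 2.5 mg/L × 194,000 L = 485,000 mg = 485 g.
Product at 59.9% available chlorine: 485 / 0.599 = 809.7 g.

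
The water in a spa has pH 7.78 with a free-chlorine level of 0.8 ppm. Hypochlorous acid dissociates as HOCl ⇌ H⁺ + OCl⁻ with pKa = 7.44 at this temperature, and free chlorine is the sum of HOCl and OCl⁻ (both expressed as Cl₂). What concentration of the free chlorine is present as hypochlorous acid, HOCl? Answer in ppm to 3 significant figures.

[OCl⁻]/[HOCl] = 10^(pH − pKa) = 10^(7.78 − 7.44) = 10^0.34 = 2.188.
Fraction as HOCl = 1 / (1 + 2.188) = 0.3137.
HOCl = 0.3137 × 0.8 ppm = 0.251 ppm.

0.251 ppm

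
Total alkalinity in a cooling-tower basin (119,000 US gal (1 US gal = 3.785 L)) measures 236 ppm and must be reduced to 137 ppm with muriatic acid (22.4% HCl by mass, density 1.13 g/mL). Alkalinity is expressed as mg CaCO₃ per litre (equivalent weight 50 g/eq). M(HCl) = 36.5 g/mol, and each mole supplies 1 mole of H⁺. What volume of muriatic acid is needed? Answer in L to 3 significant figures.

129 L

Volume: 119,000 US gal × 3.785 L/gal = 450,415 L.
Alkalinity to neutralize: (236 − 137) = 99 mg/L as CaCO₃ × 450,415 L = 44,590 g as CaCO₃.
Equivalents of H⁺ required: 44,590 ÷ 50 g/eq = 891.8 eq = 891.8 mol HCl.
Mass of HCl: 891.8 × 36.5 = 32,550 g.
Mass of 22.4% solution: 32,550 / 0.224 = 145,300 g.
Volume: 145,300 g ÷ 1.13 g/mL = 128,600 mL.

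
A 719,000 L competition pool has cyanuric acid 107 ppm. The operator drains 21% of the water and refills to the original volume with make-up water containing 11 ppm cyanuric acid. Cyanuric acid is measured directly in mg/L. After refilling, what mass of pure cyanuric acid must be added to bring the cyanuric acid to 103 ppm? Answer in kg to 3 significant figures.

11.6 kg

After draining 21% and refilling: 107 × 0.79 + 11 × 0.21 = 86.84 ppm.
Deficit to target: 103 − 86.84 = 16.16 mg/L.
Mass: 16.16 mg/L × 719,000 L = 11,620 g cyanuric acid.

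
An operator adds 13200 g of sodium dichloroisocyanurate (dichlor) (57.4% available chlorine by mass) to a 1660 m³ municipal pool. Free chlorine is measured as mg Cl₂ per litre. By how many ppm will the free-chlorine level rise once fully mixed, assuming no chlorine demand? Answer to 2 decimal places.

4.56 ppm

Volume: 1660 m³ = 1,660,000 L.
Available chlorine delivered: 13,200 g × 0.574 = 7577 g as Cl₂.
Concentration rise: 7577 g / 1,660,000 L = 4.564 mg/L = 4.56 ppm.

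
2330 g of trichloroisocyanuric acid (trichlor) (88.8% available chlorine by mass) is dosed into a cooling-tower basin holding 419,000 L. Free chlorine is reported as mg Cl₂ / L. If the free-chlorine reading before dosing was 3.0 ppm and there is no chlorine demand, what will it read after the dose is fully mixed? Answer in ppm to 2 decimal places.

Available chlorine delivered: 2330 g × 0.888 = 2069 g as Cl₂.
Concentration rise: 2069 g / 419,000 L = 4.938 mg/L = 4.94 ppm.
Final FC: 3.0 + 4.94 = 7.94 ppm.

7.94 ppm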